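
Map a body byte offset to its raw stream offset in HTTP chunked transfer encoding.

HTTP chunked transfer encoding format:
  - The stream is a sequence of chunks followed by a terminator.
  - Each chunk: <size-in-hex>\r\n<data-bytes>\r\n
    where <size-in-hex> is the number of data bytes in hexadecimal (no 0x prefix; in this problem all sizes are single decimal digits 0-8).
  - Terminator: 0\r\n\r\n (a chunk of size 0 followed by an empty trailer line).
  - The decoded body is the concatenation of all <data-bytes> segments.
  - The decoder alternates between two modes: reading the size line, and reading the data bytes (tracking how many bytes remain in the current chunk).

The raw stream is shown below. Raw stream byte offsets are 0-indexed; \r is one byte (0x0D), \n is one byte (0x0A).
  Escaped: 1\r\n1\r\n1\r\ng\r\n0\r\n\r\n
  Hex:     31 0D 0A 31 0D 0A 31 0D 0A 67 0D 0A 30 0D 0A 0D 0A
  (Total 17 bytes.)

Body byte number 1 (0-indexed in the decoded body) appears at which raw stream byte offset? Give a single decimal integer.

Answer: 9

Derivation:
Chunk 1: stream[0..1]='1' size=0x1=1, data at stream[3..4]='1' -> body[0..1], body so far='1'
Chunk 2: stream[6..7]='1' size=0x1=1, data at stream[9..10]='g' -> body[1..2], body so far='1g'
Chunk 3: stream[12..13]='0' size=0 (terminator). Final body='1g' (2 bytes)
Body byte 1 at stream offset 9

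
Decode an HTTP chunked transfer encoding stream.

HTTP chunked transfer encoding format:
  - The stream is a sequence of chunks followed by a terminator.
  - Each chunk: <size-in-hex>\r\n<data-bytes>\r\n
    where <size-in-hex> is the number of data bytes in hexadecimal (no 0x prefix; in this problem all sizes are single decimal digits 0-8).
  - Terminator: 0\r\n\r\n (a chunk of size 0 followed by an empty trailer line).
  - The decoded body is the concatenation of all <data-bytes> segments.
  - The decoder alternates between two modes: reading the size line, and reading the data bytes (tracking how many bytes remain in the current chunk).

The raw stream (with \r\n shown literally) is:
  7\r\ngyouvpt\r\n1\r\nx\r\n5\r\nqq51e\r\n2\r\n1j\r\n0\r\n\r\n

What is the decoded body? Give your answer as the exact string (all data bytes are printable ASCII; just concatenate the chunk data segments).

Chunk 1: stream[0..1]='7' size=0x7=7, data at stream[3..10]='gyouvpt' -> body[0..7], body so far='gyouvpt'
Chunk 2: stream[12..13]='1' size=0x1=1, data at stream[15..16]='x' -> body[7..8], body so far='gyouvptx'
Chunk 3: stream[18..19]='5' size=0x5=5, data at stream[21..26]='qq51e' -> body[8..13], body so far='gyouvptxqq51e'
Chunk 4: stream[28..29]='2' size=0x2=2, data at stream[31..33]='1j' -> body[13..15], body so far='gyouvptxqq51e1j'
Chunk 5: stream[35..36]='0' size=0 (terminator). Final body='gyouvptxqq51e1j' (15 bytes)

Answer: gyouvptxqq51e1j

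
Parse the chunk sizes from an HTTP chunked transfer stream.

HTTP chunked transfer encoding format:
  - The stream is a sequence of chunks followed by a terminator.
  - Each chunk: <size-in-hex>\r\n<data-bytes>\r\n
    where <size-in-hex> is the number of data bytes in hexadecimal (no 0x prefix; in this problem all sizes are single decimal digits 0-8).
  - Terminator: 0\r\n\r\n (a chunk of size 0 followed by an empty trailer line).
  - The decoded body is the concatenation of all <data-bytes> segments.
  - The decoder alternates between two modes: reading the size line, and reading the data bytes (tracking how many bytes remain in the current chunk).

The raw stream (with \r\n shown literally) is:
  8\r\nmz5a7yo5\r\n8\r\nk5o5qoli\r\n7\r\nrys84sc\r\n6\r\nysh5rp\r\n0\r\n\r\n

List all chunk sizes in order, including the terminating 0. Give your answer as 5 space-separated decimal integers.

Chunk 1: stream[0..1]='8' size=0x8=8, data at stream[3..11]='mz5a7yo5' -> body[0..8], body so far='mz5a7yo5'
Chunk 2: stream[13..14]='8' size=0x8=8, data at stream[16..24]='k5o5qoli' -> body[8..16], body so far='mz5a7yo5k5o5qoli'
Chunk 3: stream[26..27]='7' size=0x7=7, data at stream[29..36]='rys84sc' -> body[16..23], body so far='mz5a7yo5k5o5qolirys84sc'
Chunk 4: stream[38..39]='6' size=0x6=6, data at stream[41..47]='ysh5rp' -> body[23..29], body so far='mz5a7yo5k5o5qolirys84scysh5rp'
Chunk 5: stream[49..50]='0' size=0 (terminator). Final body='mz5a7yo5k5o5qolirys84scysh5rp' (29 bytes)

Answer: 8 8 7 6 0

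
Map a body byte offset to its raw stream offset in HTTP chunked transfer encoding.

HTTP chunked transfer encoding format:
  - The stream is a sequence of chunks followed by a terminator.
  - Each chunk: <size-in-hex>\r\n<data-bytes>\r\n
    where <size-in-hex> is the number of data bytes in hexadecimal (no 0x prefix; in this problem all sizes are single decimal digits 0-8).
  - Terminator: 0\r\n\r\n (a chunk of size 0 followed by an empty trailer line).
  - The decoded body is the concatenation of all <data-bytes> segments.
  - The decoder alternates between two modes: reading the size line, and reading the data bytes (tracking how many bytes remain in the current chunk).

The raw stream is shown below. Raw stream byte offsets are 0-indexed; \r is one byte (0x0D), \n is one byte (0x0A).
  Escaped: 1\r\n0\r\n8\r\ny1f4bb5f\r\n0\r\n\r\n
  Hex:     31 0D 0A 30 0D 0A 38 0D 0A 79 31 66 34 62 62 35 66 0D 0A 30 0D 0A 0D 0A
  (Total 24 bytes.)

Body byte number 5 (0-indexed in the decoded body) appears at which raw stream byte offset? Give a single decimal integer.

Chunk 1: stream[0..1]='1' size=0x1=1, data at stream[3..4]='0' -> body[0..1], body so far='0'
Chunk 2: stream[6..7]='8' size=0x8=8, data at stream[9..17]='y1f4bb5f' -> body[1..9], body so far='0y1f4bb5f'
Chunk 3: stream[19..20]='0' size=0 (terminator). Final body='0y1f4bb5f' (9 bytes)
Body byte 5 at stream offset 13

Answer: 13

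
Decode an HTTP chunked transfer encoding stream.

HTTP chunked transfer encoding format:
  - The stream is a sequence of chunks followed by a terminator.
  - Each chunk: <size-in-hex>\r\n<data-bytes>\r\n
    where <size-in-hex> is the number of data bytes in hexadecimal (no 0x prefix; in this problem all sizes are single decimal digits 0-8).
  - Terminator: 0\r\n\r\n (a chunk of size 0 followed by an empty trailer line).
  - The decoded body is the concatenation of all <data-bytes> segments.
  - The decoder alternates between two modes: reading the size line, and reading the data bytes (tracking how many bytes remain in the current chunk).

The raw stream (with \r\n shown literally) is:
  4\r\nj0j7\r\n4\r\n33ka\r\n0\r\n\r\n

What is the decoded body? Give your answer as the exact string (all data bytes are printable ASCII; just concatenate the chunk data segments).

Chunk 1: stream[0..1]='4' size=0x4=4, data at stream[3..7]='j0j7' -> body[0..4], body so far='j0j7'
Chunk 2: stream[9..10]='4' size=0x4=4, data at stream[12..16]='33ka' -> body[4..8], body so far='j0j733ka'
Chunk 3: stream[18..19]='0' size=0 (terminator). Final body='j0j733ka' (8 bytes)

Answer: j0j733ka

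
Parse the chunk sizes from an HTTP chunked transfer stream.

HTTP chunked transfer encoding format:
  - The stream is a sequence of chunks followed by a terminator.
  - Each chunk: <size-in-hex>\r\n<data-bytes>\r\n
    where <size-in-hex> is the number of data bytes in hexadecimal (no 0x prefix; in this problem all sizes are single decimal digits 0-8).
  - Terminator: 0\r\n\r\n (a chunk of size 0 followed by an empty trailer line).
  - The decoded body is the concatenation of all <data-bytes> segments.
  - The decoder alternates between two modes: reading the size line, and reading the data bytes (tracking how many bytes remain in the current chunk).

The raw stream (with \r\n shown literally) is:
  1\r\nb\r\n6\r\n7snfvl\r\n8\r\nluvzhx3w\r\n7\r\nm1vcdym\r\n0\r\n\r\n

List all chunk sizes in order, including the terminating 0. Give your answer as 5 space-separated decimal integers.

Answer: 1 6 8 7 0

Derivation:
Chunk 1: stream[0..1]='1' size=0x1=1, data at stream[3..4]='b' -> body[0..1], body so far='b'
Chunk 2: stream[6..7]='6' size=0x6=6, data at stream[9..15]='7snfvl' -> body[1..7], body so far='b7snfvl'
Chunk 3: stream[17..18]='8' size=0x8=8, data at stream[20..28]='luvzhx3w' -> body[7..15], body so far='b7snfvlluvzhx3w'
Chunk 4: stream[30..31]='7' size=0x7=7, data at stream[33..40]='m1vcdym' -> body[15..22], body so far='b7snfvlluvzhx3wm1vcdym'
Chunk 5: stream[42..43]='0' size=0 (terminator). Final body='b7snfvlluvzhx3wm1vcdym' (22 bytes)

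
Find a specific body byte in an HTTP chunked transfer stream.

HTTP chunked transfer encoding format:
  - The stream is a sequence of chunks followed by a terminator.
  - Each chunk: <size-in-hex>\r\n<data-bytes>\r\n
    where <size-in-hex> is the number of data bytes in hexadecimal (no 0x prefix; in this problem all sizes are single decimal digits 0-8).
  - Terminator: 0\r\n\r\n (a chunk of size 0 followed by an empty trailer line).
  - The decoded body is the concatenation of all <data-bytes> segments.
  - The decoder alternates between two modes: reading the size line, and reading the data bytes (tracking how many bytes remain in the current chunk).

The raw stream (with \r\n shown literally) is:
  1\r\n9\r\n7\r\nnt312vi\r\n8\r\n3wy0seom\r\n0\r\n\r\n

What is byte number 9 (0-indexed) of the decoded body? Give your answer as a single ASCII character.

Answer: w

Derivation:
Chunk 1: stream[0..1]='1' size=0x1=1, data at stream[3..4]='9' -> body[0..1], body so far='9'
Chunk 2: stream[6..7]='7' size=0x7=7, data at stream[9..16]='nt312vi' -> body[1..8], body so far='9nt312vi'
Chunk 3: stream[18..19]='8' size=0x8=8, data at stream[21..29]='3wy0seom' -> body[8..16], body so far='9nt312vi3wy0seom'
Chunk 4: stream[31..32]='0' size=0 (terminator). Final body='9nt312vi3wy0seom' (16 bytes)
Body byte 9 = 'w'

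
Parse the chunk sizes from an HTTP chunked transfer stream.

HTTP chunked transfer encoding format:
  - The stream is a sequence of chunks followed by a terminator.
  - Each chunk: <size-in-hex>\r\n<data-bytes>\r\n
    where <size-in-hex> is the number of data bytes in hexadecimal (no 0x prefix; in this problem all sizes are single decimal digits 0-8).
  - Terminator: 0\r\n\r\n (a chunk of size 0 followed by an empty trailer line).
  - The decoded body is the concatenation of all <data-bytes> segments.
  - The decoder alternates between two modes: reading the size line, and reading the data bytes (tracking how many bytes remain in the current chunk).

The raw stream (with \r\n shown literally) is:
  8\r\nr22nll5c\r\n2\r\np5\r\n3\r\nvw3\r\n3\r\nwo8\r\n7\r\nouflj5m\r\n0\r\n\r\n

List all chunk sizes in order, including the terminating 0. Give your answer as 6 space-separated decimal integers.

Answer: 8 2 3 3 7 0

Derivation:
Chunk 1: stream[0..1]='8' size=0x8=8, data at stream[3..11]='r22nll5c' -> body[0..8], body so far='r22nll5c'
Chunk 2: stream[13..14]='2' size=0x2=2, data at stream[16..18]='p5' -> body[8..10], body so far='r22nll5cp5'
Chunk 3: stream[20..21]='3' size=0x3=3, data at stream[23..26]='vw3' -> body[10..13], body so far='r22nll5cp5vw3'
Chunk 4: stream[28..29]='3' size=0x3=3, data at stream[31..34]='wo8' -> body[13..16], body so far='r22nll5cp5vw3wo8'
Chunk 5: stream[36..37]='7' size=0x7=7, data at stream[39..46]='ouflj5m' -> body[16..23], body so far='r22nll5cp5vw3wo8ouflj5m'
Chunk 6: stream[48..49]='0' size=0 (terminator). Final body='r22nll5cp5vw3wo8ouflj5m' (23 bytes)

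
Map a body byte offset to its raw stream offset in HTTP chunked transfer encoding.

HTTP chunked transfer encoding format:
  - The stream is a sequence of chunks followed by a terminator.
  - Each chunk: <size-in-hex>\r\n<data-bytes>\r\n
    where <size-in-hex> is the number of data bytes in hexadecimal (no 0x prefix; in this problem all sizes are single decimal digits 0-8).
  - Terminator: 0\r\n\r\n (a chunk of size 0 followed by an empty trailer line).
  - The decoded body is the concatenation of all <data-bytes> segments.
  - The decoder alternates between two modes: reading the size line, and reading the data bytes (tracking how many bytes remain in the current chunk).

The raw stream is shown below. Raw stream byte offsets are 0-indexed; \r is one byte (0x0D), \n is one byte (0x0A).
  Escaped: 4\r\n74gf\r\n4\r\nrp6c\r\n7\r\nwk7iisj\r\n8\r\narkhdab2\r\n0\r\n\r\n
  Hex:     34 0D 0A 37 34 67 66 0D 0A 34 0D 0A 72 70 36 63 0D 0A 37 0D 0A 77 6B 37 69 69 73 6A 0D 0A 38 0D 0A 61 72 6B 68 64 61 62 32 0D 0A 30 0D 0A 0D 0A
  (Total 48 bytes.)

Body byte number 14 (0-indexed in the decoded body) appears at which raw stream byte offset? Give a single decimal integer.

Answer: 27

Derivation:
Chunk 1: stream[0..1]='4' size=0x4=4, data at stream[3..7]='74gf' -> body[0..4], body so far='74gf'
Chunk 2: stream[9..10]='4' size=0x4=4, data at stream[12..16]='rp6c' -> body[4..8], body so far='74gfrp6c'
Chunk 3: stream[18..19]='7' size=0x7=7, data at stream[21..28]='wk7iisj' -> body[8..15], body so far='74gfrp6cwk7iisj'
Chunk 4: stream[30..31]='8' size=0x8=8, data at stream[33..41]='arkhdab2' -> body[15..23], body so far='74gfrp6cwk7iisjarkhdab2'
Chunk 5: stream[43..44]='0' size=0 (terminator). Final body='74gfrp6cwk7iisjarkhdab2' (23 bytes)
Body byte 14 at stream offset 27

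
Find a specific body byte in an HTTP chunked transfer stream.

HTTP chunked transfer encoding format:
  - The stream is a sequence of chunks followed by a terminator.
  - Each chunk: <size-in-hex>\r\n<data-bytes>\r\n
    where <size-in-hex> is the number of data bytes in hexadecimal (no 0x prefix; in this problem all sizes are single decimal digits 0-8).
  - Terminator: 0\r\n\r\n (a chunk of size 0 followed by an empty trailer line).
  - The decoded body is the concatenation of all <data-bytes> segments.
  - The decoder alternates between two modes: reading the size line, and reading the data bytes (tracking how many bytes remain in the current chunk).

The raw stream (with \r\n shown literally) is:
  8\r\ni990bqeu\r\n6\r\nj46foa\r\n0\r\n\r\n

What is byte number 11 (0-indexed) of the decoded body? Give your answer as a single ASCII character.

Answer: f

Derivation:
Chunk 1: stream[0..1]='8' size=0x8=8, data at stream[3..11]='i990bqeu' -> body[0..8], body so far='i990bqeu'
Chunk 2: stream[13..14]='6' size=0x6=6, data at stream[16..22]='j46foa' -> body[8..14], body so far='i990bqeuj46foa'
Chunk 3: stream[24..25]='0' size=0 (terminator). Final body='i990bqeuj46foa' (14 bytes)
Body byte 11 = 'f'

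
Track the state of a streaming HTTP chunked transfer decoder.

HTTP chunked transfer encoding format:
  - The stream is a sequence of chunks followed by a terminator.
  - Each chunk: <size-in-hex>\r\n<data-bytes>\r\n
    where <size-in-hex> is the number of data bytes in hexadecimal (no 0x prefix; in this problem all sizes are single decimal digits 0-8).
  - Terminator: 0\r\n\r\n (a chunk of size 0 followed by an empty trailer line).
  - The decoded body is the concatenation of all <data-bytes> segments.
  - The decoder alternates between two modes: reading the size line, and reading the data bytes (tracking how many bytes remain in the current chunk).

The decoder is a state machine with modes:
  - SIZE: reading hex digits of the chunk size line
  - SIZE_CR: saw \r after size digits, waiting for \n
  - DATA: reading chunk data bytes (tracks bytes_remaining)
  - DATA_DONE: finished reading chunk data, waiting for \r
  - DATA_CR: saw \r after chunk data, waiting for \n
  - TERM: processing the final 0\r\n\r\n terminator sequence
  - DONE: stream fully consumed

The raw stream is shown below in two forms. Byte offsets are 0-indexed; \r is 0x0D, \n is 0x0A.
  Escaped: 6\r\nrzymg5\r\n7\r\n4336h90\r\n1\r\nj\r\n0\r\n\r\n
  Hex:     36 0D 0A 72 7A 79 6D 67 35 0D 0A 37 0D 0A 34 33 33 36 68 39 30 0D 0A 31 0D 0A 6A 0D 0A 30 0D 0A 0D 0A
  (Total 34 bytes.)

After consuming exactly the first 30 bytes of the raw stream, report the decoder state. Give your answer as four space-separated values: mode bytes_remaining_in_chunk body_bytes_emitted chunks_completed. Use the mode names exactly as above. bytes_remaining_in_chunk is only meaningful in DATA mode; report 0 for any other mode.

Answer: SIZE 0 14 3

Derivation:
Byte 0 = '6': mode=SIZE remaining=0 emitted=0 chunks_done=0
Byte 1 = 0x0D: mode=SIZE_CR remaining=0 emitted=0 chunks_done=0
Byte 2 = 0x0A: mode=DATA remaining=6 emitted=0 chunks_done=0
Byte 3 = 'r': mode=DATA remaining=5 emitted=1 chunks_done=0
Byte 4 = 'z': mode=DATA remaining=4 emitted=2 chunks_done=0
Byte 5 = 'y': mode=DATA remaining=3 emitted=3 chunks_done=0
Byte 6 = 'm': mode=DATA remaining=2 emitted=4 chunks_done=0
Byte 7 = 'g': mode=DATA remaining=1 emitted=5 chunks_done=0
Byte 8 = '5': mode=DATA_DONE remaining=0 emitted=6 chunks_done=0
Byte 9 = 0x0D: mode=DATA_CR remaining=0 emitted=6 chunks_done=0
Byte 10 = 0x0A: mode=SIZE remaining=0 emitted=6 chunks_done=1
Byte 11 = '7': mode=SIZE remaining=0 emitted=6 chunks_done=1
Byte 12 = 0x0D: mode=SIZE_CR remaining=0 emitted=6 chunks_done=1
Byte 13 = 0x0A: mode=DATA remaining=7 emitted=6 chunks_done=1
Byte 14 = '4': mode=DATA remaining=6 emitted=7 chunks_done=1
Byte 15 = '3': mode=DATA remaining=5 emitted=8 chunks_done=1
Byte 16 = '3': mode=DATA remaining=4 emitted=9 chunks_done=1
Byte 17 = '6': mode=DATA remaining=3 emitted=10 chunks_done=1
Byte 18 = 'h': mode=DATA remaining=2 emitted=11 chunks_done=1
Byte 19 = '9': mode=DATA remaining=1 emitted=12 chunks_done=1
Byte 20 = '0': mode=DATA_DONE remaining=0 emitted=13 chunks_done=1
Byte 21 = 0x0D: mode=DATA_CR remaining=0 emitted=13 chunks_done=1
Byte 22 = 0x0A: mode=SIZE remaining=0 emitted=13 chunks_done=2
Byte 23 = '1': mode=SIZE remaining=0 emitted=13 chunks_done=2
Byte 24 = 0x0D: mode=SIZE_CR remaining=0 emitted=13 chunks_done=2
Byte 25 = 0x0A: mode=DATA remaining=1 emitted=13 chunks_done=2
Byte 26 = 'j': mode=DATA_DONE remaining=0 emitted=14 chunks_done=2
Byte 27 = 0x0D: mode=DATA_CR remaining=0 emitted=14 chunks_done=2
Byte 28 = 0x0A: mode=SIZE remaining=0 emitted=14 chunks_done=3
Byte 29 = '0': mode=SIZE remaining=0 emitted=14 chunks_done=3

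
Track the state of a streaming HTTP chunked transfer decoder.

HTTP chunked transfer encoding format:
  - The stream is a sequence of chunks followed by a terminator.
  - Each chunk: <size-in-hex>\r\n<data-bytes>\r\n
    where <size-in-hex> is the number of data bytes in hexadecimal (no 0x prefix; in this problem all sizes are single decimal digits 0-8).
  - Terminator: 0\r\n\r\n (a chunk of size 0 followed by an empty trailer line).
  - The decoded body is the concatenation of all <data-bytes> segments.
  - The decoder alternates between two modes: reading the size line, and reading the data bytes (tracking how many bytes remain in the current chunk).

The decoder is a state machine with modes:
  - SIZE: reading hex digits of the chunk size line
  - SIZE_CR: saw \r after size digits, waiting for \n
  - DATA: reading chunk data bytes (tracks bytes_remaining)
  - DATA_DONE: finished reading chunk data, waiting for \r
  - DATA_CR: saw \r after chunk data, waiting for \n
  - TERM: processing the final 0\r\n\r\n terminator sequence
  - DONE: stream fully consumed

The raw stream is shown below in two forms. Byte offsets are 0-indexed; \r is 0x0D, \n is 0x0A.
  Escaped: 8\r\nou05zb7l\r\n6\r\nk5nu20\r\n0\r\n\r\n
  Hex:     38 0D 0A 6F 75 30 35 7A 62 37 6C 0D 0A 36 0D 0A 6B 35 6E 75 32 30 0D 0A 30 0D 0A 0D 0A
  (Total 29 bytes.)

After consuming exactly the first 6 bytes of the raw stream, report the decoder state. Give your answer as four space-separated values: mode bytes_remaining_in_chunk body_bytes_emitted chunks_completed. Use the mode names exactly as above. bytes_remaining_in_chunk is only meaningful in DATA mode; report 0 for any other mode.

Byte 0 = '8': mode=SIZE remaining=0 emitted=0 chunks_done=0
Byte 1 = 0x0D: mode=SIZE_CR remaining=0 emitted=0 chunks_done=0
Byte 2 = 0x0A: mode=DATA remaining=8 emitted=0 chunks_done=0
Byte 3 = 'o': mode=DATA remaining=7 emitted=1 chunks_done=0
Byte 4 = 'u': mode=DATA remaining=6 emitted=2 chunks_done=0
Byte 5 = '0': mode=DATA remaining=5 emitted=3 chunks_done=0

Answer: DATA 5 3 0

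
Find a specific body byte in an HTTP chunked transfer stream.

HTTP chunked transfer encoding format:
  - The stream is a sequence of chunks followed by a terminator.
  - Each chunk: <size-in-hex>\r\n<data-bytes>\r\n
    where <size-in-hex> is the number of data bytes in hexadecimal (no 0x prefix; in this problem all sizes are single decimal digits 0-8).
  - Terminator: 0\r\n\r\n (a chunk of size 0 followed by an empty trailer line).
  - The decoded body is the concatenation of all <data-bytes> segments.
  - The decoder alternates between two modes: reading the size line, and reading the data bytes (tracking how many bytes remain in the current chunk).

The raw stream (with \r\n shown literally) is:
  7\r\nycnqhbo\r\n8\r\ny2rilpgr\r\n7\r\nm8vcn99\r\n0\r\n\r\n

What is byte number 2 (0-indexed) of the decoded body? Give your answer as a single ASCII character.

Answer: n

Derivation:
Chunk 1: stream[0..1]='7' size=0x7=7, data at stream[3..10]='ycnqhbo' -> body[0..7], body so far='ycnqhbo'
Chunk 2: stream[12..13]='8' size=0x8=8, data at stream[15..23]='y2rilpgr' -> body[7..15], body so far='ycnqhboy2rilpgr'
Chunk 3: stream[25..26]='7' size=0x7=7, data at stream[28..35]='m8vcn99' -> body[15..22], body so far='ycnqhboy2rilpgrm8vcn99'
Chunk 4: stream[37..38]='0' size=0 (terminator). Final body='ycnqhboy2rilpgrm8vcn99' (22 bytes)
Body byte 2 = 'n'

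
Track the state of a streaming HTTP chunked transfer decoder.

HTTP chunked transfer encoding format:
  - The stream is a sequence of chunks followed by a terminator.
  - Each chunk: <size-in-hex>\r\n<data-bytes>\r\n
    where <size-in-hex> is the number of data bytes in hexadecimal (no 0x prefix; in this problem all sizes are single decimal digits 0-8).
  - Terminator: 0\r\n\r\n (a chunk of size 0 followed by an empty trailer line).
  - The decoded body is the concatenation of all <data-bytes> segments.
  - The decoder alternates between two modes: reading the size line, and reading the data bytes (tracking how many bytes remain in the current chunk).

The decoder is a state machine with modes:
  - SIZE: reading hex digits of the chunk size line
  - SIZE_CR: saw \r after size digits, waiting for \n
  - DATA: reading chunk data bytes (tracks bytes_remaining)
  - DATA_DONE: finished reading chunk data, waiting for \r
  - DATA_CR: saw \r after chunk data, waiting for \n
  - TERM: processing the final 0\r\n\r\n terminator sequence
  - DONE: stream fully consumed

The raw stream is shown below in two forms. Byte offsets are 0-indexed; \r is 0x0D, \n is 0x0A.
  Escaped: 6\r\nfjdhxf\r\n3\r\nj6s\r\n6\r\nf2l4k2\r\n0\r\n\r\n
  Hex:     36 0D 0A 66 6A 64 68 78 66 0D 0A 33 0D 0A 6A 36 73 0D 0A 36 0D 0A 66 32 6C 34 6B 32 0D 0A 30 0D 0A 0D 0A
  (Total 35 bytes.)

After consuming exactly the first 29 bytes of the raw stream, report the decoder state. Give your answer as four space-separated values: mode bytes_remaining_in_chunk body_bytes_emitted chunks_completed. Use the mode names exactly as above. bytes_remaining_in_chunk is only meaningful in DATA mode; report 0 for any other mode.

Answer: DATA_CR 0 15 2

Derivation:
Byte 0 = '6': mode=SIZE remaining=0 emitted=0 chunks_done=0
Byte 1 = 0x0D: mode=SIZE_CR remaining=0 emitted=0 chunks_done=0
Byte 2 = 0x0A: mode=DATA remaining=6 emitted=0 chunks_done=0
Byte 3 = 'f': mode=DATA remaining=5 emitted=1 chunks_done=0
Byte 4 = 'j': mode=DATA remaining=4 emitted=2 chunks_done=0
Byte 5 = 'd': mode=DATA remaining=3 emitted=3 chunks_done=0
Byte 6 = 'h': mode=DATA remaining=2 emitted=4 chunks_done=0
Byte 7 = 'x': mode=DATA remaining=1 emitted=5 chunks_done=0
Byte 8 = 'f': mode=DATA_DONE remaining=0 emitted=6 chunks_done=0
Byte 9 = 0x0D: mode=DATA_CR remaining=0 emitted=6 chunks_done=0
Byte 10 = 0x0A: mode=SIZE remaining=0 emitted=6 chunks_done=1
Byte 11 = '3': mode=SIZE remaining=0 emitted=6 chunks_done=1
Byte 12 = 0x0D: mode=SIZE_CR remaining=0 emitted=6 chunks_done=1
Byte 13 = 0x0A: mode=DATA remaining=3 emitted=6 chunks_done=1
Byte 14 = 'j': mode=DATA remaining=2 emitted=7 chunks_done=1
Byte 15 = '6': mode=DATA remaining=1 emitted=8 chunks_done=1
Byte 16 = 's': mode=DATA_DONE remaining=0 emitted=9 chunks_done=1
Byte 17 = 0x0D: mode=DATA_CR remaining=0 emitted=9 chunks_done=1
Byte 18 = 0x0A: mode=SIZE remaining=0 emitted=9 chunks_done=2
Byte 19 = '6': mode=SIZE remaining=0 emitted=9 chunks_done=2
Byte 20 = 0x0D: mode=SIZE_CR remaining=0 emitted=9 chunks_done=2
Byte 21 = 0x0A: mode=DATA remaining=6 emitted=9 chunks_done=2
Byte 22 = 'f': mode=DATA remaining=5 emitted=10 chunks_done=2
Byte 23 = '2': mode=DATA remaining=4 emitted=11 chunks_done=2
Byte 24 = 'l': mode=DATA remaining=3 emitted=12 chunks_done=2
Byte 25 = '4': mode=DATA remaining=2 emitted=13 chunks_done=2
Byte 26 = 'k': mode=DATA remaining=1 emitted=14 chunks_done=2
Byte 27 = '2': mode=DATA_DONE remaining=0 emitted=15 chunks_done=2
Byte 28 = 0x0D: mode=DATA_CR remaining=0 emitted=15 chunks_done=2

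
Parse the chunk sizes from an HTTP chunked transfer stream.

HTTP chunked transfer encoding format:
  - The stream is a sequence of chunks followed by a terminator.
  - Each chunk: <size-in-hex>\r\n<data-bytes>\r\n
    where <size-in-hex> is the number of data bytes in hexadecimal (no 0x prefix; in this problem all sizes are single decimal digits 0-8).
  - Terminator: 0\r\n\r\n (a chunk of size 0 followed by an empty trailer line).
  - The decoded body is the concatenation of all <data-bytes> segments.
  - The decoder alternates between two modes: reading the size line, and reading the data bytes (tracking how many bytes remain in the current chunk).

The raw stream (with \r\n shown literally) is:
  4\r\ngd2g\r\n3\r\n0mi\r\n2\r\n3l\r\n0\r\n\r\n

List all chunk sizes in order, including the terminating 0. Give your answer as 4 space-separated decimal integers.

Chunk 1: stream[0..1]='4' size=0x4=4, data at stream[3..7]='gd2g' -> body[0..4], body so far='gd2g'
Chunk 2: stream[9..10]='3' size=0x3=3, data at stream[12..15]='0mi' -> body[4..7], body so far='gd2g0mi'
Chunk 3: stream[17..18]='2' size=0x2=2, data at stream[20..22]='3l' -> body[7..9], body so far='gd2g0mi3l'
Chunk 4: stream[24..25]='0' size=0 (terminator). Final body='gd2g0mi3l' (9 bytes)

Answer: 4 3 2 0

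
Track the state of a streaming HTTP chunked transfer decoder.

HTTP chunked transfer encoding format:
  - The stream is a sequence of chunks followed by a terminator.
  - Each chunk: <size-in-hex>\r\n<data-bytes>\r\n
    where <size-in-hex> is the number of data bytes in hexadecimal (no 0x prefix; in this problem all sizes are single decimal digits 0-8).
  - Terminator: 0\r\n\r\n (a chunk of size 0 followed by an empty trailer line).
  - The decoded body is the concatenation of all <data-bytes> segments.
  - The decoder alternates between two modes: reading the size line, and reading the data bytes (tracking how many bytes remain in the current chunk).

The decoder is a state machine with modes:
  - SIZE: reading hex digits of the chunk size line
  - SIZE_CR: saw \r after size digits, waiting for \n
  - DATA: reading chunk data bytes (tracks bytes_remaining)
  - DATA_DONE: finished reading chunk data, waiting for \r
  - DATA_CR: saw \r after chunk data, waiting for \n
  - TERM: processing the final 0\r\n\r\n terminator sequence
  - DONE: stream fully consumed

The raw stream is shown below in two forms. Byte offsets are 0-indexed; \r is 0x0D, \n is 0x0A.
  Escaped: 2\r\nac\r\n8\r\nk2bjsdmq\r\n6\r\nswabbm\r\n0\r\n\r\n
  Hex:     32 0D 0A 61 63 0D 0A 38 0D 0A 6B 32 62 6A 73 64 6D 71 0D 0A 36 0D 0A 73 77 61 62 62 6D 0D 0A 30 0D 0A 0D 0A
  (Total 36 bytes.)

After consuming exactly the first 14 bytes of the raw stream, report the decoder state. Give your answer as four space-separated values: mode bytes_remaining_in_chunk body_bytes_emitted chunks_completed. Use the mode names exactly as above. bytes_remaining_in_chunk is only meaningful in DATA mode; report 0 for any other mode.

Answer: DATA 4 6 1

Derivation:
Byte 0 = '2': mode=SIZE remaining=0 emitted=0 chunks_done=0
Byte 1 = 0x0D: mode=SIZE_CR remaining=0 emitted=0 chunks_done=0
Byte 2 = 0x0A: mode=DATA remaining=2 emitted=0 chunks_done=0
Byte 3 = 'a': mode=DATA remaining=1 emitted=1 chunks_done=0
Byte 4 = 'c': mode=DATA_DONE remaining=0 emitted=2 chunks_done=0
Byte 5 = 0x0D: mode=DATA_CR remaining=0 emitted=2 chunks_done=0
Byte 6 = 0x0A: mode=SIZE remaining=0 emitted=2 chunks_done=1
Byte 7 = '8': mode=SIZE remaining=0 emitted=2 chunks_done=1
Byte 8 = 0x0D: mode=SIZE_CR remaining=0 emitted=2 chunks_done=1
Byte 9 = 0x0A: mode=DATA remaining=8 emitted=2 chunks_done=1
Byte 10 = 'k': mode=DATA remaining=7 emitted=3 chunks_done=1
Byte 11 = '2': mode=DATA remaining=6 emitted=4 chunks_done=1
Byte 12 = 'b': mode=DATA remaining=5 emitted=5 chunks_done=1
Byte 13 = 'j': mode=DATA remaining=4 emitted=6 chunks_done=1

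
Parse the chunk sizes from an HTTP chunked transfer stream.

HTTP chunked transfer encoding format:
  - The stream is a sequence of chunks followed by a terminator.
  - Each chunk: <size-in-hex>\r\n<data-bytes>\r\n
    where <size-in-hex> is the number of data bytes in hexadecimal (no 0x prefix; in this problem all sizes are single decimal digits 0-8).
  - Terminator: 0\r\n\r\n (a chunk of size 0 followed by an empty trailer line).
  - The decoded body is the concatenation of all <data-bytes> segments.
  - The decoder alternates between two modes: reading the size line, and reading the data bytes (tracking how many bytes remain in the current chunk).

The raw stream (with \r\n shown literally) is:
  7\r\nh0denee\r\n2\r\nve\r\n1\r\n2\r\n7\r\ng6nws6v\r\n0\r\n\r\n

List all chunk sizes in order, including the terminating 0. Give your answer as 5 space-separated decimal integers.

Chunk 1: stream[0..1]='7' size=0x7=7, data at stream[3..10]='h0denee' -> body[0..7], body so far='h0denee'
Chunk 2: stream[12..13]='2' size=0x2=2, data at stream[15..17]='ve' -> body[7..9], body so far='h0deneeve'
Chunk 3: stream[19..20]='1' size=0x1=1, data at stream[22..23]='2' -> body[9..10], body so far='h0deneeve2'
Chunk 4: stream[25..26]='7' size=0x7=7, data at stream[28..35]='g6nws6v' -> body[10..17], body so far='h0deneeve2g6nws6v'
Chunk 5: stream[37..38]='0' size=0 (terminator). Final body='h0deneeve2g6nws6v' (17 bytes)

Answer: 7 2 1 7 0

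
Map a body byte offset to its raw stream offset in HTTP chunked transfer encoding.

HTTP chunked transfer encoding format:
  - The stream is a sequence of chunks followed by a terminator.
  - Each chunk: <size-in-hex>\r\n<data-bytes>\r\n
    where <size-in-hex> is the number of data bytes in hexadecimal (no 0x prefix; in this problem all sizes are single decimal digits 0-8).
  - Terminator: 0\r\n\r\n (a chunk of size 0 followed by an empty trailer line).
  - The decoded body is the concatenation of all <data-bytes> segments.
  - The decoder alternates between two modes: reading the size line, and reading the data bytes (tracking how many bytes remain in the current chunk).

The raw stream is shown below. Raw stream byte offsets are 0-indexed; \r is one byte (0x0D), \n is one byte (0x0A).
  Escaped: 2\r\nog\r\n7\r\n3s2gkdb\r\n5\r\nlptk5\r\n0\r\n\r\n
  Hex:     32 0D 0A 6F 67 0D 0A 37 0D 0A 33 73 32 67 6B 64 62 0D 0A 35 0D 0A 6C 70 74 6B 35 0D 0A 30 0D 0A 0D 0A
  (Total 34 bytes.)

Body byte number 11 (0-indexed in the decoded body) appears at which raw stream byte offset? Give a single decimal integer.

Answer: 24

Derivation:
Chunk 1: stream[0..1]='2' size=0x2=2, data at stream[3..5]='og' -> body[0..2], body so far='og'
Chunk 2: stream[7..8]='7' size=0x7=7, data at stream[10..17]='3s2gkdb' -> body[2..9], body so far='og3s2gkdb'
Chunk 3: stream[19..20]='5' size=0x5=5, data at stream[22..27]='lptk5' -> body[9..14], body so far='og3s2gkdblptk5'
Chunk 4: stream[29..30]='0' size=0 (terminator). Final body='og3s2gkdblptk5' (14 bytes)
Body byte 11 at stream offset 24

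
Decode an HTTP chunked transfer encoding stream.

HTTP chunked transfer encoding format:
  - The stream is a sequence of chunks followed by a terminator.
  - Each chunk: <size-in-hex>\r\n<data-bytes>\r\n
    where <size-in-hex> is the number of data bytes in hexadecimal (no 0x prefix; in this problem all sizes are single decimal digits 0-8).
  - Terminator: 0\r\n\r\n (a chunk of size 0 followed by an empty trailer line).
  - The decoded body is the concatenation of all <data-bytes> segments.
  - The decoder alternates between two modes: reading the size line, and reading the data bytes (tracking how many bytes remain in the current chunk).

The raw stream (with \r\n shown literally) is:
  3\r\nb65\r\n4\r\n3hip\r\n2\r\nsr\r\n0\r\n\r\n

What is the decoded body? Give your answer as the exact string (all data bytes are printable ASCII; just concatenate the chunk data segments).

Answer: b653hipsr

Derivation:
Chunk 1: stream[0..1]='3' size=0x3=3, data at stream[3..6]='b65' -> body[0..3], body so far='b65'
Chunk 2: stream[8..9]='4' size=0x4=4, data at stream[11..15]='3hip' -> body[3..7], body so far='b653hip'
Chunk 3: stream[17..18]='2' size=0x2=2, data at stream[20..22]='sr' -> body[7..9], body so far='b653hipsr'
Chunk 4: stream[24..25]='0' size=0 (terminator). Final body='b653hipsr' (9 bytes)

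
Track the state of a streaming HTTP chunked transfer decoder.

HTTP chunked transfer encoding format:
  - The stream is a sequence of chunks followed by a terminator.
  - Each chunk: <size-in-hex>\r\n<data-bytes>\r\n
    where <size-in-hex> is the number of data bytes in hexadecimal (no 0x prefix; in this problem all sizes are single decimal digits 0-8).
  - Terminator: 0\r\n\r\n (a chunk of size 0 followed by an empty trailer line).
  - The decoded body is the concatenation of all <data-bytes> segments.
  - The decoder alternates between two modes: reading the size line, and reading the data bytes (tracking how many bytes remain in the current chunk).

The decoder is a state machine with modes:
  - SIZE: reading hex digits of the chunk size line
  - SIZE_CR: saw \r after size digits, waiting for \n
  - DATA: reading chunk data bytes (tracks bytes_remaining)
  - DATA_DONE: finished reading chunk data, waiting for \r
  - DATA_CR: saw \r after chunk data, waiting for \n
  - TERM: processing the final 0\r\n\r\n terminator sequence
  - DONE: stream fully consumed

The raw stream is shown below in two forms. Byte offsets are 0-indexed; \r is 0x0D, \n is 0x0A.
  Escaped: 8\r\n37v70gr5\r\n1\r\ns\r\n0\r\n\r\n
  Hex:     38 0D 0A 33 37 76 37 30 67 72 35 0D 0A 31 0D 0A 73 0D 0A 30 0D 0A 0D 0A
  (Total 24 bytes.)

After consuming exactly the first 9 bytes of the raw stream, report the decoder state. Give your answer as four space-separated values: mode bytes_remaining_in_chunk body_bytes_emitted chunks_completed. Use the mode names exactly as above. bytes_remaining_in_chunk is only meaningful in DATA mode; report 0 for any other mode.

Byte 0 = '8': mode=SIZE remaining=0 emitted=0 chunks_done=0
Byte 1 = 0x0D: mode=SIZE_CR remaining=0 emitted=0 chunks_done=0
Byte 2 = 0x0A: mode=DATA remaining=8 emitted=0 chunks_done=0
Byte 3 = '3': mode=DATA remaining=7 emitted=1 chunks_done=0
Byte 4 = '7': mode=DATA remaining=6 emitted=2 chunks_done=0
Byte 5 = 'v': mode=DATA remaining=5 emitted=3 chunks_done=0
Byte 6 = '7': mode=DATA remaining=4 emitted=4 chunks_done=0
Byte 7 = '0': mode=DATA remaining=3 emitted=5 chunks_done=0
Byte 8 = 'g': mode=DATA remaining=2 emitted=6 chunks_done=0

Answer: DATA 2 6 0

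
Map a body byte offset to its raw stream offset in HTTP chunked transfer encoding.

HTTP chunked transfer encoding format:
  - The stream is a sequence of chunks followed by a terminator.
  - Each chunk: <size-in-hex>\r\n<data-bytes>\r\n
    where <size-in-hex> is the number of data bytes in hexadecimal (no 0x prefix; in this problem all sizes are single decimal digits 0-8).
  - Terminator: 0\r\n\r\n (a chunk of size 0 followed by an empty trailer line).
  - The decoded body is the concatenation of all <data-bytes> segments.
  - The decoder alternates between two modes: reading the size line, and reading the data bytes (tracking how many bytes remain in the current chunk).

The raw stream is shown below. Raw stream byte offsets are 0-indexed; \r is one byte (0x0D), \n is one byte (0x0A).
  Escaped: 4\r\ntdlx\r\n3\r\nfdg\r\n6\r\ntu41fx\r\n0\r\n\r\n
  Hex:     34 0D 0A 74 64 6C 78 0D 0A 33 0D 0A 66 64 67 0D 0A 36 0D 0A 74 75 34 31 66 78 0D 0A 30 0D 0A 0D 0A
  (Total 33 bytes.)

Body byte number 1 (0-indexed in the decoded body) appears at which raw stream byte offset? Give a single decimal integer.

Chunk 1: stream[0..1]='4' size=0x4=4, data at stream[3..7]='tdlx' -> body[0..4], body so far='tdlx'
Chunk 2: stream[9..10]='3' size=0x3=3, data at stream[12..15]='fdg' -> body[4..7], body so far='tdlxfdg'
Chunk 3: stream[17..18]='6' size=0x6=6, data at stream[20..26]='tu41fx' -> body[7..13], body so far='tdlxfdgtu41fx'
Chunk 4: stream[28..29]='0' size=0 (terminator). Final body='tdlxfdgtu41fx' (13 bytes)
Body byte 1 at stream offset 4

Answer: 4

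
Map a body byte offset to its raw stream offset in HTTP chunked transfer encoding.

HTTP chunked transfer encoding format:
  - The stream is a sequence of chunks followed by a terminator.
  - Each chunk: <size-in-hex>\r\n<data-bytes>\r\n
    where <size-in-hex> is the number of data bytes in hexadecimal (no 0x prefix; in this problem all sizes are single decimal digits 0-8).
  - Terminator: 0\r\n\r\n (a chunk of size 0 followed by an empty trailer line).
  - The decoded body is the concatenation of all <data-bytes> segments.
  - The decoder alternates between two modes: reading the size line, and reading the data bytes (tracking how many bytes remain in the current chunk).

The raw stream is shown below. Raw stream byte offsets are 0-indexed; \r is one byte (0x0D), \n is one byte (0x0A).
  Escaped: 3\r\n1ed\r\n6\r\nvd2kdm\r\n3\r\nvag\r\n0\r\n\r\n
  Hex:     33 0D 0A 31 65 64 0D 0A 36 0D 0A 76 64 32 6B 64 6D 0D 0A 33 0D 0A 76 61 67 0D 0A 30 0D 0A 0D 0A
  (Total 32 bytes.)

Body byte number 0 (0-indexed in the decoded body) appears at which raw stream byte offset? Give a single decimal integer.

Answer: 3

Derivation:
Chunk 1: stream[0..1]='3' size=0x3=3, data at stream[3..6]='1ed' -> body[0..3], body so far='1ed'
Chunk 2: stream[8..9]='6' size=0x6=6, data at stream[11..17]='vd2kdm' -> body[3..9], body so far='1edvd2kdm'
Chunk 3: stream[19..20]='3' size=0x3=3, data at stream[22..25]='vag' -> body[9..12], body so far='1edvd2kdmvag'
Chunk 4: stream[27..28]='0' size=0 (terminator). Final body='1edvd2kdmvag' (12 bytes)
Body byte 0 at stream offset 3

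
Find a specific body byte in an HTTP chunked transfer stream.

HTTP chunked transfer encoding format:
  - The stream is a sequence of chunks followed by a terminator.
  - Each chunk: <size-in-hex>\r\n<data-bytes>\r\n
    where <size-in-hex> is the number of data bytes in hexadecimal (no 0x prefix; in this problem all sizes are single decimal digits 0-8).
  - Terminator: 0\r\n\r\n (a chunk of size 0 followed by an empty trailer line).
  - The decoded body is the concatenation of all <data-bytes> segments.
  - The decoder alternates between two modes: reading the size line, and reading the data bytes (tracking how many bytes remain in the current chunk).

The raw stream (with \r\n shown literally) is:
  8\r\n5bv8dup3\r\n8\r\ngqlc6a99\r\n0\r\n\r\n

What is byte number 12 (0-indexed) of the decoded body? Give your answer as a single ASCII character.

Chunk 1: stream[0..1]='8' size=0x8=8, data at stream[3..11]='5bv8dup3' -> body[0..8], body so far='5bv8dup3'
Chunk 2: stream[13..14]='8' size=0x8=8, data at stream[16..24]='gqlc6a99' -> body[8..16], body so far='5bv8dup3gqlc6a99'
Chunk 3: stream[26..27]='0' size=0 (terminator). Final body='5bv8dup3gqlc6a99' (16 bytes)
Body byte 12 = '6'

Answer: 6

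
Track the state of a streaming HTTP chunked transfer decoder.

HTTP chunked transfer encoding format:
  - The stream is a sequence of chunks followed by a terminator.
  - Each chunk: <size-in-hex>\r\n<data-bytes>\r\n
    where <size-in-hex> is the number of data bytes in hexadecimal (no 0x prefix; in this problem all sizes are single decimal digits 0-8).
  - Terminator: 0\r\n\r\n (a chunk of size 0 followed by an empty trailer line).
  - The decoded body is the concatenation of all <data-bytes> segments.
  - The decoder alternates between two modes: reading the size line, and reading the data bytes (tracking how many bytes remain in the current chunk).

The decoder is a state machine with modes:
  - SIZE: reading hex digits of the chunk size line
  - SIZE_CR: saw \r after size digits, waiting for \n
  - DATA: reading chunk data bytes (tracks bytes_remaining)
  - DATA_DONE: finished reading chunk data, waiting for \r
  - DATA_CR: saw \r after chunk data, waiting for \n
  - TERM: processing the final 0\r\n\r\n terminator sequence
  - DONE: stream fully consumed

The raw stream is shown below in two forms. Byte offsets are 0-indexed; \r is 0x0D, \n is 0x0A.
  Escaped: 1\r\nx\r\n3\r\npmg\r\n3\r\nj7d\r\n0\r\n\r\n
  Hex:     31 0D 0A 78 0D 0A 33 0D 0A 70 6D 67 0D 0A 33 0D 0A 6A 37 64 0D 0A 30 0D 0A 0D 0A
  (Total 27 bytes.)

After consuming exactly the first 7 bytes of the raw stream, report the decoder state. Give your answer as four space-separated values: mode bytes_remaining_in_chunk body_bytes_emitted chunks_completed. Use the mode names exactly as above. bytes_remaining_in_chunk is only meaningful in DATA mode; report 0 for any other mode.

Answer: SIZE 0 1 1

Derivation:
Byte 0 = '1': mode=SIZE remaining=0 emitted=0 chunks_done=0
Byte 1 = 0x0D: mode=SIZE_CR remaining=0 emitted=0 chunks_done=0
Byte 2 = 0x0A: mode=DATA remaining=1 emitted=0 chunks_done=0
Byte 3 = 'x': mode=DATA_DONE remaining=0 emitted=1 chunks_done=0
Byte 4 = 0x0D: mode=DATA_CR remaining=0 emitted=1 chunks_done=0
Byte 5 = 0x0A: mode=SIZE remaining=0 emitted=1 chunks_done=1
Byte 6 = '3': mode=SIZE remaining=0 emitted=1 chunks_done=1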